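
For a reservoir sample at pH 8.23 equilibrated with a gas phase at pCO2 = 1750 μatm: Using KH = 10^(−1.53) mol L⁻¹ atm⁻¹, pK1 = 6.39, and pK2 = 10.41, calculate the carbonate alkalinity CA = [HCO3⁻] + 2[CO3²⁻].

CA = 3.62 mmol/L

[CO2*] = KH · pCO2 = 10^(−1.53) × 1750×10^-6 = 5.165×10^-5 mol/L
α₀ = 1/(1 + K1/[H⁺] + K1K2/[H⁺]²) = 1/(1 + 10^+1.84 + 10^-0.34) = 0.01416
DIC = [CO2*]/α₀ = 5.165×10^-5 / 0.01416 = 3.648 mmol/L
CA = (α₁ + 2α₂)·DIC = (0.9794 + 2×0.006471) × 3.648 = 3.62 mmol/L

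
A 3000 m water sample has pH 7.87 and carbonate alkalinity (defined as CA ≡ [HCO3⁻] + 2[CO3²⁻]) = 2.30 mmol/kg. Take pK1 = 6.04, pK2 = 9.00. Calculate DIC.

CA = [HCO3⁻] + 2[CO3²⁻] = (α₁ + 2α₂)·DIC
At pH 7.87: [H⁺]/K1 = 10^-1.83 = 0.014791, K2/[H⁺] = 10^-1.13 = 0.074131
α₁ = 1/(1 + 0.014791 + 0.074131) = 1/1.0889 = 0.9183; α₂ = α₁·K2/[H⁺] = 0.06808
α₁ + 2α₂ = 1.0545
DIC = CA / (α₁ + 2α₂) = 2.30 / 1.0545 = 2.18 mmol/kg

DIC = 2.18 mmol/kg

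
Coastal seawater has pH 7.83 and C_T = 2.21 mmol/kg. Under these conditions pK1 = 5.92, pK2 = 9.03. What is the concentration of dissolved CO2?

α₀ = 1 / (1 + K1/[H⁺] + K1K2/[H⁺]²) = 1 / (1 + 10^+1.91 + 10^+0.71)
   = 1 / (1 + 81.283 + 5.1286) = 1/87.412 = 0.01144
[CO2*] = α₀ × DIC = 0.01144 × 2.21 = 0.0253 mmol/kg

[CO2*] = 0.0253 mmol/kg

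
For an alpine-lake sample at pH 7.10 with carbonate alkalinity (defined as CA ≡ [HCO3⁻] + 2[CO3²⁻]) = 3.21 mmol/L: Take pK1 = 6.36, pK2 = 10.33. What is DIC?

CA = [HCO3⁻] + 2[CO3²⁻] = (α₁ + 2α₂)·DIC
At pH 7.10: [H⁺]/K1 = 10^-0.74 = 0.18197, K2/[H⁺] = 10^-3.23 = 0.00058884
α₁ = 1/(1 + 0.18197 + 0.00058884) = 1/1.1826 = 0.8456; α₂ = α₁·K2/[H⁺] = 0.0004979
α₁ + 2α₂ = 0.8466
DIC = CA / (α₁ + 2α₂) = 3.21 / 0.8466 = 3.79 mmol/L

DIC = 3.79 mmol/L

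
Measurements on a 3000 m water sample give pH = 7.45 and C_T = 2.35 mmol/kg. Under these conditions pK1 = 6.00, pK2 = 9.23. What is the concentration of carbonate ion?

[CO3²⁻] = 0.0371 mmol/kg

α₂ = 1 / (1 + [H⁺]/K2 + [H⁺]²/(K1K2)) = 1 / (1 + 10^+1.78 + 10^+0.33)
   = 1 / (1 + 60.256 + 2.1380) = 1/63.394 = 0.01577
[CO3²⁻] = α₂ × DIC = 0.01577 × 2.35 = 0.0371 mmol/kg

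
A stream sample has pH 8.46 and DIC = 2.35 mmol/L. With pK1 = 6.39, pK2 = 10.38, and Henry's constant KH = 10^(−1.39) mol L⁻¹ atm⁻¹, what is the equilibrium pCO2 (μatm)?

pCO2 = 481 μatm

α₀ = 1 / (1 + K1/[H⁺] + K1K2/[H⁺]²) = 1 / (1 + 10^+2.07 + 10^+0.15)
   = 1 / (1 + 117.49 + 1.4125) = 1/119.90 = 0.008340
[CO2*] = α₀ × DIC = 0.008340 × 2.35 = 0.01960 mmol/L = 19.60 μmol/L
pCO2 = [CO2*]/KH = 1.960×10^-5 / 4.074×10^-2 = 481 μatm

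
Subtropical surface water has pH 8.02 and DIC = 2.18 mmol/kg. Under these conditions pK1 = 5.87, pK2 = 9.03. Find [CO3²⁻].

[CO3²⁻] = 0.193 mmol/kg

α₂ = 1 / (1 + [H⁺]/K2 + [H⁺]²/(K1K2)) = 1 / (1 + 10^+1.01 + 10^-1.14)
   = 1 / (1 + 10.233 + 0.072444) = 1/11.305 = 0.08845
[CO3²⁻] = α₂ × DIC = 0.08845 × 2.18 = 0.193 mmol/kg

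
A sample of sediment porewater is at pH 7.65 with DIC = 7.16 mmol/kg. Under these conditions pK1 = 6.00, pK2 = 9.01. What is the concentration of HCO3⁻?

α₁ = 1 / (1 + [H⁺]/K1 + K2/[H⁺]) = 1 / (1 + 10^-1.65 + 10^-1.36)
   = 1 / (1 + 0.022387 + 0.043652) = 1/1.0660 = 0.9381
[HCO3⁻] = α₁ × DIC = 0.9381 × 7.16 = 6.72 mmol/kg

[HCO3⁻] = 6.72 mmol/kg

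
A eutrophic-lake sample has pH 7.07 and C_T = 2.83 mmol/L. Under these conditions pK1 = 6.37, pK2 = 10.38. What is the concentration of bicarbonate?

α₁ = 1 / (1 + [H⁺]/K1 + K2/[H⁺]) = 1 / (1 + 10^-0.70 + 10^-3.31)
   = 1 / (1 + 0.19953 + 0.00048978) = 1/1.2000 = 0.8333
[HCO3⁻] = α₁ × DIC = 0.8333 × 2.83 = 2.36 mmol/L

[HCO3⁻] = 2.36 mmol/L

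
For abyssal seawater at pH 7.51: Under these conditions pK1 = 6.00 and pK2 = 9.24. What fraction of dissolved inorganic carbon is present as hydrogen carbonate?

α₁ = 1 / (1 + [H⁺]/K1 + K2/[H⁺]) = 1 / (1 + 10^-1.51 + 10^-1.73)
   = 1 / (1 + 0.030903 + 0.018621) = 1/1.0495 = 0.9528

α₁ = 0.953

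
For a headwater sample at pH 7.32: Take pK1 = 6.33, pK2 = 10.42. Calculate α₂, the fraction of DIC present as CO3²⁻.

α₂ = 1 / (1 + [H⁺]/K2 + [H⁺]²/(K1K2)) = 1 / (1 + 10^+3.10 + 10^+2.11)
   = 1 / (1 + 1258.9 + 128.82) = 1/1388.8 = 0.0007201

α₂ = 0.000720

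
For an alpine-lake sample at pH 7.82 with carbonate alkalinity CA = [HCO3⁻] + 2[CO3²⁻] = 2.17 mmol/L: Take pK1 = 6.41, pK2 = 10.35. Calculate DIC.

CA = [HCO3⁻] + 2[CO3²⁻] = (α₁ + 2α₂)·DIC
At pH 7.82: [H⁺]/K1 = 10^-1.41 = 0.038905, K2/[H⁺] = 10^-2.53 = 0.0029512
α₁ = 1/(1 + 0.038905 + 0.0029512) = 1/1.0419 = 0.9598; α₂ = α₁·K2/[H⁺] = 0.002833
α₁ + 2α₂ = 0.9655
DIC = CA / (α₁ + 2α₂) = 2.17 / 0.9655 = 2.25 mmol/L

DIC = 2.25 mmol/L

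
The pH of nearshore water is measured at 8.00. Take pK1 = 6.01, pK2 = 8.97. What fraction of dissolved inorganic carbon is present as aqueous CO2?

α₀ = 0.00916

α₀ = 1 / (1 + K1/[H⁺] + K1K2/[H⁺]²) = 1 / (1 + 10^+1.99 + 10^+1.02)
   = 1 / (1 + 97.724 + 10.471) = 1/109.20 = 0.009158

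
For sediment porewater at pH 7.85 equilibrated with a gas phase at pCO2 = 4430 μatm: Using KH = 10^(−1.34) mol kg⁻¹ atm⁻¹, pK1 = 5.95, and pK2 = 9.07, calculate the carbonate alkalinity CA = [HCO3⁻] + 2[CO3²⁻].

CA = 18.0 mmol/kg

[CO2*] = KH · pCO2 = 10^(−1.34) × 4430×10^-6 = 2.025×10^-4 mol/kg
α₀ = 1/(1 + K1/[H⁺] + K1K2/[H⁺]²) = 1/(1 + 10^+1.90 + 10^+0.68) = 0.01173
DIC = [CO2*]/α₀ = 2.025×10^-4 / 0.01173 = 17.26 mmol/kg
CA = (α₁ + 2α₂)·DIC = (0.9321 + 2×0.05616) × 17.26 = 18.0 mmol/kg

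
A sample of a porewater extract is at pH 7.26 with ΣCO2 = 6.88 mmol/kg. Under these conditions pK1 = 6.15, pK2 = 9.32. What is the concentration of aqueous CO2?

[CO2*] = 0.492 mmol/kg

α₀ = 1 / (1 + K1/[H⁺] + K1K2/[H⁺]²) = 1 / (1 + 10^+1.11 + 10^-0.95)
   = 1 / (1 + 12.882 + 0.11220) = 1/13.995 = 0.07146
[CO2*] = α₀ × DIC = 0.07146 × 6.88 = 0.492 mmol/kg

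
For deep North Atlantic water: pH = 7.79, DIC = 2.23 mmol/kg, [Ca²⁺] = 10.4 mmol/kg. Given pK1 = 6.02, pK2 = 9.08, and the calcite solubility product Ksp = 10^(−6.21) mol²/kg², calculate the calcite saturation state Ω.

Ω = 1.81

α₂ = 1 / (1 + [H⁺]/K2 + [H⁺]²/(K1K2)) = 1 / (1 + 10^+1.29 + 10^-0.48)
   = 1 / (1 + 19.498 + 0.33113) = 1/20.830 = 0.04801
[CO3²⁻] = α₂ × DIC = 0.04801 × 2.23 = 0.1071 mmol/kg
Ksp = 10^(−6.21) = 6.166×10^-7
Ω = [Ca²⁺][CO3²⁻]/Ksp = (10.4×10^-3)(1.071×10^-4) / 6.166×10^-7 = 1.81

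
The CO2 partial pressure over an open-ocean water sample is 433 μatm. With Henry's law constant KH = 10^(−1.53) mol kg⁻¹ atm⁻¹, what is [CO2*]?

KH = 10^(−1.53) = 2.951×10^-2 mol kg⁻¹ atm⁻¹
[CO2*] = KH · pCO2 = 2.951×10^-2 × 433×10^-6 atm = 1.28×10^-5 mol/kg

[CO2*] = 12.8 μmol/kg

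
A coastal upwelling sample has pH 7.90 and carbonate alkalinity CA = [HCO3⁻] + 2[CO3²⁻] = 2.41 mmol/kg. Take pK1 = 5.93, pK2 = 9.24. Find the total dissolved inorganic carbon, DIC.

CA = [HCO3⁻] + 2[CO3²⁻] = (α₁ + 2α₂)·DIC
At pH 7.90: [H⁺]/K1 = 10^-1.97 = 0.010715, K2/[H⁺] = 10^-1.34 = 0.045709
α₁ = 1/(1 + 0.010715 + 0.045709) = 1/1.0564 = 0.9466; α₂ = α₁·K2/[H⁺] = 0.04327
α₁ + 2α₂ = 1.0331
DIC = CA / (α₁ + 2α₂) = 2.41 / 1.0331 = 2.33 mmol/kg

DIC = 2.33 mmol/kg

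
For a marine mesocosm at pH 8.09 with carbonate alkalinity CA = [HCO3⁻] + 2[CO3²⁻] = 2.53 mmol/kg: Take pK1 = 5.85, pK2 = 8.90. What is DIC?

CA = [HCO3⁻] + 2[CO3²⁻] = (α₁ + 2α₂)·DIC
At pH 8.09: [H⁺]/K1 = 10^-2.24 = 0.0057544, K2/[H⁺] = 10^-0.81 = 0.15488
α₁ = 1/(1 + 0.0057544 + 0.15488) = 1/1.1606 = 0.8616; α₂ = α₁·K2/[H⁺] = 0.1334
α₁ + 2α₂ = 1.1285
DIC = CA / (α₁ + 2α₂) = 2.53 / 1.1285 = 2.24 mmol/kg

DIC = 2.24 mmol/kg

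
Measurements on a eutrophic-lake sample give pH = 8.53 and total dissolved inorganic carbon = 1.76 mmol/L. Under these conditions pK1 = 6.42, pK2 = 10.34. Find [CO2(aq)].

[CO2*] = 13.4 μmol/L

α₀ = 1 / (1 + K1/[H⁺] + K1K2/[H⁺]²) = 1 / (1 + 10^+2.11 + 10^+0.30)
   = 1 / (1 + 128.82 + 1.9953) = 1/131.82 = 0.007586
[CO2*] = α₀ × DIC = 0.007586 × 1.76 = 0.0134 mmol/L = 13.4 μmol/L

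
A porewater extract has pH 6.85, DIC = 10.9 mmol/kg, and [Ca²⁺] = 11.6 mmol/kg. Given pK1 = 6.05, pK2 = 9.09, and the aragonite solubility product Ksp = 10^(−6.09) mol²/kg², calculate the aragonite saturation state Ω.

α₂ = 1 / (1 + [H⁺]/K2 + [H⁺]²/(K1K2)) = 1 / (1 + 10^+2.24 + 10^+1.44)
   = 1 / (1 + 173.78 + 27.542) = 1/202.32 = 0.004943
[CO3²⁻] = α₂ × DIC = 0.004943 × 10.9 = 0.05387 mmol/kg
Ksp = 10^(−6.09) = 8.128×10^-7
Ω = [Ca²⁺][CO3²⁻]/Ksp = (11.6×10^-3)(5.387×10^-5) / 8.128×10^-7 = 0.769

Ω = 0.769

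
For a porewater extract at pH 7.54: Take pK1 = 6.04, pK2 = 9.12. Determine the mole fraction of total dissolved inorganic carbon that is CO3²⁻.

α₂ = 1 / (1 + [H⁺]/K2 + [H⁺]²/(K1K2)) = 1 / (1 + 10^+1.58 + 10^+0.08)
   = 1 / (1 + 38.019 + 1.2023) = 1/40.221 = 0.02486

α₂ = 0.0249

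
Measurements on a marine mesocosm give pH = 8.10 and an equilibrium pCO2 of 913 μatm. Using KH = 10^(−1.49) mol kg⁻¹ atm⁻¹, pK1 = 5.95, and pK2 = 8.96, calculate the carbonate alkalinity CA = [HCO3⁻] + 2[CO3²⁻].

CA = 5.33 mmol/kg

[CO2*] = KH · pCO2 = 10^(−1.49) × 913×10^-6 = 2.954×10^-5 mol/kg
α₀ = 1/(1 + K1/[H⁺] + K1K2/[H⁺]²) = 1/(1 + 10^+2.15 + 10^+1.29) = 0.006182
DIC = [CO2*]/α₀ = 2.954×10^-5 / 0.006182 = 4.779 mmol/kg
CA = (α₁ + 2α₂)·DIC = (0.8733 + 2×0.1205) × 4.779 = 5.33 mmol/kg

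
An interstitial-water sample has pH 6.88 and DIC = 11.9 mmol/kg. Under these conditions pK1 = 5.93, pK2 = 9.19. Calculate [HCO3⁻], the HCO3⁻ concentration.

α₁ = 1 / (1 + [H⁺]/K1 + K2/[H⁺]) = 1 / (1 + 10^-0.95 + 10^-2.31)
   = 1 / (1 + 0.11220 + 0.0048978) = 1/1.1171 = 0.8952
[HCO3⁻] = α₁ × DIC = 0.8952 × 11.9 = 10.7 mmol/kg

[HCO3⁻] = 10.7 mmol/kg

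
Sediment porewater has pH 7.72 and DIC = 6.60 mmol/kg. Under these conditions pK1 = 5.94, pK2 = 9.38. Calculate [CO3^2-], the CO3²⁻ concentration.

[CO3²⁻] = 0.139 mmol/kg

α₂ = 1 / (1 + [H⁺]/K2 + [H⁺]²/(K1K2)) = 1 / (1 + 10^+1.66 + 10^-0.12)
   = 1 / (1 + 45.709 + 0.75858) = 1/47.467 = 0.02107
[CO3²⁻] = α₂ × DIC = 0.02107 × 6.60 = 0.139 mmol/kg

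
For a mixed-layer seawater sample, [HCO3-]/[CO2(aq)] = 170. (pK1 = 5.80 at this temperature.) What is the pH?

pH = 8.03

From K1 = [H⁺][HCO3-]/[CO2(aq)]:  pH = pK1 + log₁₀([HCO3-]/[CO2(aq)])
log₁₀(170) = +2.230
pH = 5.80 + (+2.230) = 8.03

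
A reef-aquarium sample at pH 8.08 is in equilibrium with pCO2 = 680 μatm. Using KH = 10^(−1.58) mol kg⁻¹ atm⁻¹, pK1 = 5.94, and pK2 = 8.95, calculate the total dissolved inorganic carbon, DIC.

DIC = 2.82 mmol/kg

[CO2*] = KH · pCO2 = 10^(−1.58) × 680×10^-6 = 1.789×10^-5 mol/kg
α₀ = 1/(1 + K1/[H⁺] + K1K2/[H⁺]²) = 1/(1 + 10^+2.14 + 10^+1.27) = 0.006343
DIC = [CO2*]/α₀ = 1.789×10^-5 / 0.006343 = 2.82 mmol/kg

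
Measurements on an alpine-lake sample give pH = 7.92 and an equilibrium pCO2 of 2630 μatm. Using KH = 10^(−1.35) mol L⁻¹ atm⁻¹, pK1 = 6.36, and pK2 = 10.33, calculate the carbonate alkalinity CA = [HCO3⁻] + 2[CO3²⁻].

CA = 4.30 mmol/L

[CO2*] = KH · pCO2 = 10^(−1.35) × 2630×10^-6 = 1.175×10^-4 mol/L
α₀ = 1/(1 + K1/[H⁺] + K1K2/[H⁺]²) = 1/(1 + 10^+1.56 + 10^-0.85) = 0.02670
DIC = [CO2*]/α₀ = 1.175×10^-4 / 0.02670 = 4.399 mmol/L
CA = (α₁ + 2α₂)·DIC = (0.9695 + 2×0.003772) × 4.399 = 4.30 mmol/L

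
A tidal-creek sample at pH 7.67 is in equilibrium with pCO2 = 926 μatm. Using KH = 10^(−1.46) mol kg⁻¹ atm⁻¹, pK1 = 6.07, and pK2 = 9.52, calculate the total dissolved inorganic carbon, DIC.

DIC = 1.33 mmol/kg

[CO2*] = KH · pCO2 = 10^(−1.46) × 926×10^-6 = 3.211×10^-5 mol/kg
α₀ = 1/(1 + K1/[H⁺] + K1K2/[H⁺]²) = 1/(1 + 10^+1.60 + 10^-0.25) = 0.02417
DIC = [CO2*]/α₀ = 3.211×10^-5 / 0.02417 = 1.33 mmol/kg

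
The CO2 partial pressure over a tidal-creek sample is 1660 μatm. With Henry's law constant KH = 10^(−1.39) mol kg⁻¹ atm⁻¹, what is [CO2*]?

KH = 10^(−1.39) = 4.074×10^-2 mol kg⁻¹ atm⁻¹
[CO2*] = KH · pCO2 = 4.074×10^-2 × 1660×10^-6 atm = 6.76×10^-5 mol/kg

[CO2*] = 67.6 μmol/kg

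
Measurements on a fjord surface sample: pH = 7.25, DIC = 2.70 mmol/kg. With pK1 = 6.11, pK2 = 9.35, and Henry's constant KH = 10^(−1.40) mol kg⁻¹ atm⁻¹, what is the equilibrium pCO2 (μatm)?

α₀ = 1 / (1 + K1/[H⁺] + K1K2/[H⁺]²) = 1 / (1 + 10^+1.14 + 10^-0.96)
   = 1 / (1 + 13.804 + 0.10965) = 1/14.913 = 0.06705
[CO2*] = α₀ × DIC = 0.06705 × 2.70 = 0.1810 mmol/kg
pCO2 = [CO2*]/KH = 1.810×10^-4 / 3.981×10^-2 = 4550 μatm

pCO2 = 4550 μatm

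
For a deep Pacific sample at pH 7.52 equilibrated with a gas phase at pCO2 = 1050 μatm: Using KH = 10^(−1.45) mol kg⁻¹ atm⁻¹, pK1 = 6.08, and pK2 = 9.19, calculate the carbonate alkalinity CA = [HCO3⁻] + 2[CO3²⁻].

CA = 1.07 mmol/kg

[CO2*] = KH · pCO2 = 10^(−1.45) × 1050×10^-6 = 3.726×10^-5 mol/kg
α₀ = 1/(1 + K1/[H⁺] + K1K2/[H⁺]²) = 1/(1 + 10^+1.44 + 10^-0.23) = 0.03433
DIC = [CO2*]/α₀ = 3.726×10^-5 / 0.03433 = 1.085 mmol/kg
CA = (α₁ + 2α₂)·DIC = (0.9455 + 2×0.02021) × 1.085 = 1.07 mmol/kg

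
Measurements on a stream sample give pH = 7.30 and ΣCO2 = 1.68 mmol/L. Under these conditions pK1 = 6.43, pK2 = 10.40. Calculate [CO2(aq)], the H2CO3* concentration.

α₀ = 1 / (1 + K1/[H⁺] + K1K2/[H⁺]²) = 1 / (1 + 10^+0.87 + 10^-2.23)
   = 1 / (1 + 7.4131 + 0.0058884) = 1/8.4190 = 0.1188
[CO2*] = α₀ × DIC = 0.1188 × 1.68 = 0.200 mmol/L

[CO2*] = 0.200 mmol/L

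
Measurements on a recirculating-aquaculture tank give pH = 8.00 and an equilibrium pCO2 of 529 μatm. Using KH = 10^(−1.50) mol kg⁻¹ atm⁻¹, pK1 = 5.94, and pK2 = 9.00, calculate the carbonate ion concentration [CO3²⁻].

[CO3²⁻] = 0.192 mmol/kg

[CO2*] = KH · pCO2 = 10^(−1.50) × 529×10^-6 = 1.673×10^-5 mol/kg
α₀ = 1/(1 + K1/[H⁺] + K1K2/[H⁺]²) = 1/(1 + 10^+2.06 + 10^+1.06) = 0.007856
DIC = [CO2*]/α₀ = 1.673×10^-5 / 0.007856 = 2.129 mmol/kg
[CO3²⁻] = α₂·DIC; α₂ = 0.09019, so [CO3²⁻] = 0.09019 × 2.129 = 0.192 mmol/kg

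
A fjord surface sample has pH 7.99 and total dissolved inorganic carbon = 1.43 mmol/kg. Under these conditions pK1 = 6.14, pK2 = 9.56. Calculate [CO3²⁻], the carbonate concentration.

α₂ = 1 / (1 + [H⁺]/K2 + [H⁺]²/(K1K2)) = 1 / (1 + 10^+1.57 + 10^-0.28)
   = 1 / (1 + 37.154 + 0.52481) = 1/38.678 = 0.02585
[CO3²⁻] = α₂ × DIC = 0.02585 × 1.43 = 0.0370 mmol/kg

[CO3²⁻] = 0.0370 mmol/kg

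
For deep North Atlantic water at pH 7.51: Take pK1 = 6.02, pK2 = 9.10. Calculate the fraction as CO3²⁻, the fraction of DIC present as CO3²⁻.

α₂ = 0.0243

α₂ = 1 / (1 + [H⁺]/K2 + [H⁺]²/(K1K2)) = 1 / (1 + 10^+1.59 + 10^+0.10)
   = 1 / (1 + 38.905 + 1.2589) = 1/41.163 = 0.02429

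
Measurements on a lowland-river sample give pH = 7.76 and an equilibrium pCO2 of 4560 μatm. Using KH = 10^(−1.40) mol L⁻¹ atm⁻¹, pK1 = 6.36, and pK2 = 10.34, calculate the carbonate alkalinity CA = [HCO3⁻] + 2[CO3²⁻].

[CO2*] = KH · pCO2 = 10^(−1.40) × 4560×10^-6 = 1.815×10^-4 mol/L
α₀ = 1/(1 + K1/[H⁺] + K1K2/[H⁺]²) = 1/(1 + 10^+1.40 + 10^-1.18) = 0.03819
DIC = [CO2*]/α₀ = 1.815×10^-4 / 0.03819 = 4.754 mmol/L
CA = (α₁ + 2α₂)·DIC = (0.9593 + 2×0.002523) × 4.754 = 4.58 mmol/L

CA = 4.58 mmol/L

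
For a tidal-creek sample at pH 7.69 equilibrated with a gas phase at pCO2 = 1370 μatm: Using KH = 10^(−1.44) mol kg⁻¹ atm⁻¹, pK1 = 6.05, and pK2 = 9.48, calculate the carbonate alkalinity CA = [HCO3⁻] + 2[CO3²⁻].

CA = 2.24 mmol/kg

[CO2*] = KH · pCO2 = 10^(−1.44) × 1370×10^-6 = 4.974×10^-5 mol/kg
α₀ = 1/(1 + K1/[H⁺] + K1K2/[H⁺]²) = 1/(1 + 10^+1.64 + 10^-0.15) = 0.02205
DIC = [CO2*]/α₀ = 4.974×10^-5 / 0.02205 = 2.256 mmol/kg
CA = (α₁ + 2α₂)·DIC = (0.9623 + 2×0.01561) × 2.256 = 2.24 mmol/kg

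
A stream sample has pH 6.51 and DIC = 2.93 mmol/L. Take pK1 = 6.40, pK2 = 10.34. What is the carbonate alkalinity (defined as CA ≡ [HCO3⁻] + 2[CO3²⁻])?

CA = [HCO3⁻] + 2[CO3²⁻] = (α₁ + 2α₂)·DIC
At pH 6.51: [H⁺]/K1 = 10^-0.11 = 0.77625, K2/[H⁺] = 10^-3.83 = 0.00014791
α₁ = 1/(1 + 0.77625 + 0.00014791) = 1/1.7764 = 0.5629; α₂ = α₁·K2/[H⁺] = 8.326×10^-5
α₁ + 2α₂ = 0.5631
CA = 0.5631 × 2.93 = 1.65 mmol/L

CA = 1.65 mmol/L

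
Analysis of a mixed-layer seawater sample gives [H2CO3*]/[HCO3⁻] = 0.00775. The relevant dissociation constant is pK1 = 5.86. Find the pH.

From K1 = [H⁺][HCO3⁻]/[H2CO3*]:  pH = pK1 − log₁₀([H2CO3*]/[HCO3⁻])
log₁₀(0.00775) = -2.111
pH = 5.86 − (-2.111) = 7.97

pH = 7.97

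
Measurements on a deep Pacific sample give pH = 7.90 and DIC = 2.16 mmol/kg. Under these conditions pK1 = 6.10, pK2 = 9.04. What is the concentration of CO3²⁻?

[CO3²⁻] = 0.144 mmol/kg

α₂ = 1 / (1 + [H⁺]/K2 + [H⁺]²/(K1K2)) = 1 / (1 + 10^+1.14 + 10^-0.66)
   = 1 / (1 + 13.804 + 0.21878) = 1/15.023 = 0.06657
[CO3²⁻] = α₂ × DIC = 0.06657 × 2.16 = 0.144 mmol/kg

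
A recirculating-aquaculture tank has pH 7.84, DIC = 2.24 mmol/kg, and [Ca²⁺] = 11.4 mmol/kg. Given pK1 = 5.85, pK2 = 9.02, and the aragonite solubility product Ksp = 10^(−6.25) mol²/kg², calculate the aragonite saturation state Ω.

Ω = 2.79

α₂ = 1 / (1 + [H⁺]/K2 + [H⁺]²/(K1K2)) = 1 / (1 + 10^+1.18 + 10^-0.81)
   = 1 / (1 + 15.136 + 0.15488) = 1/16.290 = 0.06139
[CO3²⁻] = α₂ × DIC = 0.06139 × 2.24 = 0.1375 mmol/kg
Ksp = 10^(−6.25) = 5.623×10^-7
Ω = [Ca²⁺][CO3²⁻]/Ksp = (11.4×10^-3)(1.375×10^-4) / 5.623×10^-7 = 2.79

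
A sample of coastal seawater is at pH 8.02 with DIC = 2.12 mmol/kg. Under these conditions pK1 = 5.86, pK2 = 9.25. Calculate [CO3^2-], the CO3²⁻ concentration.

[CO3²⁻] = 0.117 mmol/kg

α₂ = 1 / (1 + [H⁺]/K2 + [H⁺]²/(K1K2)) = 1 / (1 + 10^+1.23 + 10^-0.93)
   = 1 / (1 + 16.982 + 0.11749) = 1/18.100 = 0.05525
[CO3²⁻] = α₂ × DIC = 0.05525 × 2.12 = 0.117 mmol/kg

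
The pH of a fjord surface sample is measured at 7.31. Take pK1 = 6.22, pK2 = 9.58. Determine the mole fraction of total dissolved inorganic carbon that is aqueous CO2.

α₀ = 1 / (1 + K1/[H⁺] + K1K2/[H⁺]²) = 1 / (1 + 10^+1.09 + 10^-1.18)
   = 1 / (1 + 12.303 + 0.066069) = 1/13.369 = 0.07480

α₀ = 0.0748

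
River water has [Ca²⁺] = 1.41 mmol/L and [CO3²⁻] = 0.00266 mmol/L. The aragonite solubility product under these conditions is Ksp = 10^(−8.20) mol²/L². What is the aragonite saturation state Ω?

Ksp = 10^(−8.20) = 6.310×10^-9
Ω = [Ca²⁺][CO3²⁻]/Ksp = (1.41×10^-3)(0.00266×10^-3) / 6.310×10^-9 = 0.594

Ω = 0.594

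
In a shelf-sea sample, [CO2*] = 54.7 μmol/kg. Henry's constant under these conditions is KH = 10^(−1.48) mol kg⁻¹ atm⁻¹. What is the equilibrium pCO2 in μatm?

pCO2 = 1650 μatm

KH = 10^(−1.48) = 3.311×10^-2 mol kg⁻¹ atm⁻¹
pCO2 = [CO2*]/KH = 54.7×10^-6 / 3.311×10^-2 = 1.65×10^-3 atm = 1650 μatm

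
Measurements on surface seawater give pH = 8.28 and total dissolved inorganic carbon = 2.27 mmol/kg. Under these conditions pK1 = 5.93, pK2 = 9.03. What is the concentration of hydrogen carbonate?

[HCO3⁻] = 1.92 mmol/kg

α₁ = 1 / (1 + [H⁺]/K1 + K2/[H⁺]) = 1 / (1 + 10^-2.35 + 10^-0.75)
   = 1 / (1 + 0.0044668 + 0.17783) = 1/1.1823 = 0.8458
[HCO3⁻] = α₁ × DIC = 0.8458 × 2.27 = 1.92 mmol/kg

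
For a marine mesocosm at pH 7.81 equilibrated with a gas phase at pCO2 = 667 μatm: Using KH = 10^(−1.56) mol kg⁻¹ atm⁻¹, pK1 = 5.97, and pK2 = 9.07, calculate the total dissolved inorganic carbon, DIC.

[CO2*] = KH · pCO2 = 10^(−1.56) × 667×10^-6 = 1.837×10^-5 mol/kg
α₀ = 1/(1 + K1/[H⁺] + K1K2/[H⁺]²) = 1/(1 + 10^+1.84 + 10^+0.58) = 0.01352
DIC = [CO2*]/α₀ = 1.837×10^-5 / 0.01352 = 1.36 mmol/kg

DIC = 1.36 mmol/kg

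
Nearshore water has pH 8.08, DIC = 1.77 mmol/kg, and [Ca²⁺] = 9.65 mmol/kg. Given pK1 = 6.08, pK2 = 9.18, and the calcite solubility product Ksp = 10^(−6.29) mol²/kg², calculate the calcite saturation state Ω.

Ω = 2.43

α₂ = 1 / (1 + [H⁺]/K2 + [H⁺]²/(K1K2)) = 1 / (1 + 10^+1.10 + 10^-0.90)
   = 1 / (1 + 12.589 + 0.12589) = 1/13.715 = 0.07291
[CO3²⁻] = α₂ × DIC = 0.07291 × 1.77 = 0.1291 mmol/kg
Ksp = 10^(−6.29) = 5.129×10^-7
Ω = [Ca²⁺][CO3²⁻]/Ksp = (9.65×10^-3)(1.291×10^-4) / 5.129×10^-7 = 2.43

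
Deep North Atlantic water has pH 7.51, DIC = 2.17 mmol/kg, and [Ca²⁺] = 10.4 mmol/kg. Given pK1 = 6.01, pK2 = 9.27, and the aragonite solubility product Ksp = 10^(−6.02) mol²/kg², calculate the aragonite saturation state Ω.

Ω = 0.391

α₂ = 1 / (1 + [H⁺]/K2 + [H⁺]²/(K1K2)) = 1 / (1 + 10^+1.76 + 10^+0.26)
   = 1 / (1 + 57.544 + 1.8197) = 1/60.364 = 0.01657
[CO3²⁻] = α₂ × DIC = 0.01657 × 2.17 = 0.03595 mmol/kg
Ksp = 10^(−6.02) = 9.550×10^-7
Ω = [Ca²⁺][CO3²⁻]/Ksp = (10.4×10^-3)(3.595×10^-5) / 9.550×10^-7 = 0.391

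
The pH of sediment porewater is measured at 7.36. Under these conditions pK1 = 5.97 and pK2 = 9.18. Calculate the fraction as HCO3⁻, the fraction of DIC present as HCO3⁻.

α₁ = 0.947

α₁ = 1 / (1 + [H⁺]/K1 + K2/[H⁺]) = 1 / (1 + 10^-1.39 + 10^-1.82)
   = 1 / (1 + 0.040738 + 0.015136) = 1/1.0559 = 0.9471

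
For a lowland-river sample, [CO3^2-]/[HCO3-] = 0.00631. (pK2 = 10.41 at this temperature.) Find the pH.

pH = 8.21

From K2 = [H⁺][CO3^2-]/[HCO3-]:  pH = pK2 + log₁₀([CO3^2-]/[HCO3-])
log₁₀(0.00631) = -2.200
pH = 10.41 + (-2.200) = 8.21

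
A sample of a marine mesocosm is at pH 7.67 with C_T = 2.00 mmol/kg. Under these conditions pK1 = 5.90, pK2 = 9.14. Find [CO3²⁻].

α₂ = 1 / (1 + [H⁺]/K2 + [H⁺]²/(K1K2)) = 1 / (1 + 10^+1.47 + 10^-0.30)
   = 1 / (1 + 29.512 + 0.50119) = 1/31.013 = 0.03224
[CO3²⁻] = α₂ × DIC = 0.03224 × 2.00 = 0.0645 mmol/kg

[CO3²⁻] = 0.0645 mmol/kg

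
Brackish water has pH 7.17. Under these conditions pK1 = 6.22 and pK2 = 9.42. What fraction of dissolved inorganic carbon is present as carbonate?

α₂ = 0.00503

α₂ = 1 / (1 + [H⁺]/K2 + [H⁺]²/(K1K2)) = 1 / (1 + 10^+2.25 + 10^+1.30)
   = 1 / (1 + 177.83 + 19.953) = 1/198.78 = 0.005031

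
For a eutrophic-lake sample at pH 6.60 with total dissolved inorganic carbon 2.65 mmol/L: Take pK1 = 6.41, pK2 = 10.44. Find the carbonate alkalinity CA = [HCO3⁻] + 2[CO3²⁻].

CA = [HCO3⁻] + 2[CO3²⁻] = (α₁ + 2α₂)·DIC
At pH 6.60: [H⁺]/K1 = 10^-0.19 = 0.64565, K2/[H⁺] = 10^-3.84 = 0.00014454
α₁ = 1/(1 + 0.64565 + 0.00014454) = 1/1.6458 = 0.6076; α₂ = α₁·K2/[H⁺] = 8.783×10^-5
α₁ + 2α₂ = 0.6078
CA = 0.6078 × 2.65 = 1.61 mmol/L

CA = 1.61 mmol/L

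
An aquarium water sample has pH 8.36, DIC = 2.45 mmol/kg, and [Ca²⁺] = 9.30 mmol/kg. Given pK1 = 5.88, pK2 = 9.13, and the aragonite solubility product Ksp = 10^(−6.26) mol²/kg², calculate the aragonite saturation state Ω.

Ω = 6.00

α₂ = 1 / (1 + [H⁺]/K2 + [H⁺]²/(K1K2)) = 1 / (1 + 10^+0.77 + 10^-1.71)
   = 1 / (1 + 5.8884 + 0.019498) = 1/6.9079 = 0.1448
[CO3²⁻] = α₂ × DIC = 0.1448 × 2.45 = 0.3547 mmol/kg
Ksp = 10^(−6.26) = 5.495×10^-7
Ω = [Ca²⁺][CO3²⁻]/Ksp = (9.30×10^-3)(3.547×10^-4) / 5.495×10^-7 = 6.00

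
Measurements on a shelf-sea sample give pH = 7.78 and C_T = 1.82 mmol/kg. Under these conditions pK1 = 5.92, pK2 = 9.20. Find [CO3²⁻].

α₂ = 1 / (1 + [H⁺]/K2 + [H⁺]²/(K1K2)) = 1 / (1 + 10^+1.42 + 10^-0.44)
   = 1 / (1 + 26.303 + 0.36308) = 1/27.666 = 0.03615
[CO3²⁻] = α₂ × DIC = 0.03615 × 1.82 = 0.0658 mmol/kg

[CO3²⁻] = 0.0658 mmol/kg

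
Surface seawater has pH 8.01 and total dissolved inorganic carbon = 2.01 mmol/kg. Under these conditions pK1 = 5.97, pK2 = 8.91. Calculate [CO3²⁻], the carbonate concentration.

α₂ = 1 / (1 + [H⁺]/K2 + [H⁺]²/(K1K2)) = 1 / (1 + 10^+0.90 + 10^-1.14)
   = 1 / (1 + 7.9433 + 0.072444) = 1/9.0157 = 0.1109
[CO3²⁻] = α₂ × DIC = 0.1109 × 2.01 = 0.223 mmol/kg

[CO3²⁻] = 0.223 mmol/kg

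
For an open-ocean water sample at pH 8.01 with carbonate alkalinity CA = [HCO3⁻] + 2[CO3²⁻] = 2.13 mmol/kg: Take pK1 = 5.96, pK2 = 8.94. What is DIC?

DIC = 1.94 mmol/kg

CA = [HCO3⁻] + 2[CO3²⁻] = (α₁ + 2α₂)·DIC
At pH 8.01: [H⁺]/K1 = 10^-2.05 = 0.0089125, K2/[H⁺] = 10^-0.93 = 0.11749
α₁ = 1/(1 + 0.0089125 + 0.11749) = 1/1.1264 = 0.8878; α₂ = α₁·K2/[H⁺] = 0.1043
α₁ + 2α₂ = 1.0964
DIC = CA / (α₁ + 2α₂) = 2.13 / 1.0964 = 1.94 mmol/kg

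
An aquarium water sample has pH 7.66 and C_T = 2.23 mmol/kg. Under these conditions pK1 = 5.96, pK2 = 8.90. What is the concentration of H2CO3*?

[CO2*] = 0.0413 mmol/kg

α₀ = 1 / (1 + K1/[H⁺] + K1K2/[H⁺]²) = 1 / (1 + 10^+1.70 + 10^+0.46)
   = 1 / (1 + 50.119 + 2.8840) = 1/54.003 = 0.01852
[CO2*] = α₀ × DIC = 0.01852 × 2.23 = 0.0413 mmol/kg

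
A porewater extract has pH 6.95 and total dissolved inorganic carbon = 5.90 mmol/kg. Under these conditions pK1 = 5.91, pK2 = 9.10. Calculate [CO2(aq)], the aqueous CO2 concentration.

[CO2*] = 0.490 mmol/kg

α₀ = 1 / (1 + K1/[H⁺] + K1K2/[H⁺]²) = 1 / (1 + 10^+1.04 + 10^-1.11)
   = 1 / (1 + 10.965 + 0.077625) = 1/12.042 = 0.08304
[CO2*] = α₀ × DIC = 0.08304 × 5.90 = 0.490 mmol/kg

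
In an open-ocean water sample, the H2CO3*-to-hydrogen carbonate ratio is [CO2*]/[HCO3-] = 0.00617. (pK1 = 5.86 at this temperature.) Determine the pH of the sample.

From K1 = [H⁺][HCO3-]/[CO2*]:  pH = pK1 − log₁₀([CO2*]/[HCO3-])
log₁₀(0.00617) = -2.210
pH = 5.86 − (-2.210) = 8.07

pH = 8.07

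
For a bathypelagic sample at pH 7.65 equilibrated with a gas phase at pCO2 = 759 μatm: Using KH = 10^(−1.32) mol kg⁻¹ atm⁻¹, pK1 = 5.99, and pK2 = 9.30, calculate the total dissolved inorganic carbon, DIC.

[CO2*] = KH · pCO2 = 10^(−1.32) × 759×10^-6 = 3.633×10^-5 mol/kg
α₀ = 1/(1 + K1/[H⁺] + K1K2/[H⁺]²) = 1/(1 + 10^+1.66 + 10^+0.01) = 0.02095
DIC = [CO2*]/α₀ = 3.633×10^-5 / 0.02095 = 1.73 mmol/kg

DIC = 1.73 mmol/kg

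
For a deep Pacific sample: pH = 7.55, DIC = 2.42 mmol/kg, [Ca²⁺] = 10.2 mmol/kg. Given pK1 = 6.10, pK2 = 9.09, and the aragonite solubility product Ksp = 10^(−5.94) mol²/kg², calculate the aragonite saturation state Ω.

α₂ = 1 / (1 + [H⁺]/K2 + [H⁺]²/(K1K2)) = 1 / (1 + 10^+1.54 + 10^+0.09)
   = 1 / (1 + 34.674 + 1.2303) = 1/36.904 = 0.02710
[CO3²⁻] = α₂ × DIC = 0.02710 × 2.42 = 0.06558 mmol/kg
Ksp = 10^(−5.94) = 1.148×10^-6
Ω = [Ca²⁺][CO3²⁻]/Ksp = (10.2×10^-3)(6.558×10^-5) / 1.148×10^-6 = 0.583

Ω = 0.583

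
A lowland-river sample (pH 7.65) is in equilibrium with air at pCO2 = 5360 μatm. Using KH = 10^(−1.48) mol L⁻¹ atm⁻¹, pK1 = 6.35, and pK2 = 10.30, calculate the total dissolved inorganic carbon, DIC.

[CO2*] = KH · pCO2 = 10^(−1.48) × 5360×10^-6 = 1.775×10^-4 mol/L
α₀ = 1/(1 + K1/[H⁺] + K1K2/[H⁺]²) = 1/(1 + 10^+1.30 + 10^-1.35) = 0.04763
DIC = [CO2*]/α₀ = 1.775×10^-4 / 0.04763 = 3.73 mmol/L

DIC = 3.73 mmol/L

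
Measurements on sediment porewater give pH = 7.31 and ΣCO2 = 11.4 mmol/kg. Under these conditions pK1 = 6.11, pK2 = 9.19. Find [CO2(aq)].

[CO2*] = 0.668 mmol/kg

α₀ = 1 / (1 + K1/[H⁺] + K1K2/[H⁺]²) = 1 / (1 + 10^+1.20 + 10^-0.68)
   = 1 / (1 + 15.849 + 0.20893) = 1/17.058 = 0.05862
[CO2*] = α₀ × DIC = 0.05862 × 11.4 = 0.668 mmol/kg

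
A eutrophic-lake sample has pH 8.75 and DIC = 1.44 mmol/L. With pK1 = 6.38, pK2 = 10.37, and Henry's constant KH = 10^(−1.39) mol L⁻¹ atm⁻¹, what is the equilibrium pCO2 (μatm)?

pCO2 = 147 μatm

α₀ = 1 / (1 + K1/[H⁺] + K1K2/[H⁺]²) = 1 / (1 + 10^+2.37 + 10^+0.75)
   = 1 / (1 + 234.42 + 5.6234) = 1/241.05 = 0.004149
[CO2*] = α₀ × DIC = 0.004149 × 1.44 = 0.005974 mmol/L = 5.974 μmol/L
pCO2 = [CO2*]/KH = 5.974×10^-6 / 4.074×10^-2 = 147 μatm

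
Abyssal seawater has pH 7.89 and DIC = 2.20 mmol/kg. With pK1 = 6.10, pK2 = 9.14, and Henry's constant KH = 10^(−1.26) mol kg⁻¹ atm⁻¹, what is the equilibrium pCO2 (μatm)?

pCO2 = 605 μatm

α₀ = 1 / (1 + K1/[H⁺] + K1K2/[H⁺]²) = 1 / (1 + 10^+1.79 + 10^+0.54)
   = 1 / (1 + 61.660 + 3.4674) = 1/66.127 = 0.01512
[CO2*] = α₀ × DIC = 0.01512 × 2.20 = 0.03327 mmol/kg
pCO2 = [CO2*]/KH = 3.327×10^-5 / 5.495×10^-2 = 605 μatm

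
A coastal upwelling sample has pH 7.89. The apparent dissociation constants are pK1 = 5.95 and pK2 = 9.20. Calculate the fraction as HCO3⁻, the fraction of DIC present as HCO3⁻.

α₁ = 1 / (1 + [H⁺]/K1 + K2/[H⁺]) = 1 / (1 + 10^-1.94 + 10^-1.31)
   = 1 / (1 + 0.011482 + 0.048978) = 1/1.0605 = 0.9430

α₁ = 0.943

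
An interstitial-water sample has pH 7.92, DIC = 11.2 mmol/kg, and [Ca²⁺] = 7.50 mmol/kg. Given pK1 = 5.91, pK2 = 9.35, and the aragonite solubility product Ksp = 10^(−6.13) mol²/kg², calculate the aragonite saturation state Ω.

Ω = 4.02

α₂ = 1 / (1 + [H⁺]/K2 + [H⁺]²/(K1K2)) = 1 / (1 + 10^+1.43 + 10^-0.58)
   = 1 / (1 + 26.915 + 0.26303) = 1/28.178 = 0.03549
[CO3²⁻] = α₂ × DIC = 0.03549 × 11.2 = 0.3975 mmol/kg
Ksp = 10^(−6.13) = 7.413×10^-7
Ω = [Ca²⁺][CO3²⁻]/Ksp = (7.50×10^-3)(3.975×10^-4) / 7.413×10^-7 = 4.02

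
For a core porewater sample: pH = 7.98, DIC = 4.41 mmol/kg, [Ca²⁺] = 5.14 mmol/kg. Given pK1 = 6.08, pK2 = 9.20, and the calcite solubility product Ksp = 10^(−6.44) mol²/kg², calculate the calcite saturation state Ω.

α₂ = 1 / (1 + [H⁺]/K2 + [H⁺]²/(K1K2)) = 1 / (1 + 10^+1.22 + 10^-0.68)
   = 1 / (1 + 16.596 + 0.20893) = 1/17.805 = 0.05616
[CO3²⁻] = α₂ × DIC = 0.05616 × 4.41 = 0.2477 mmol/kg
Ksp = 10^(−6.44) = 3.631×10^-7
Ω = [Ca²⁺][CO3²⁻]/Ksp = (5.14×10^-3)(2.477×10^-4) / 3.631×10^-7 = 3.51

Ω = 3.51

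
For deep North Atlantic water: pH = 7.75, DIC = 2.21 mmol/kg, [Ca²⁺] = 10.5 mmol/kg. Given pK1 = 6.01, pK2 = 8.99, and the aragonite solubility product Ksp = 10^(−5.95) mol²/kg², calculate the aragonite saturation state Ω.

Ω = 1.11

α₂ = 1 / (1 + [H⁺]/K2 + [H⁺]²/(K1K2)) = 1 / (1 + 10^+1.24 + 10^-0.50)
   = 1 / (1 + 17.378 + 0.31623) = 1/18.694 = 0.05349
[CO3²⁻] = α₂ × DIC = 0.05349 × 2.21 = 0.1182 mmol/kg
Ksp = 10^(−5.95) = 1.122×10^-6
Ω = [Ca²⁺][CO3²⁻]/Ksp = (10.5×10^-3)(1.182×10^-4) / 1.122×10^-6 = 1.11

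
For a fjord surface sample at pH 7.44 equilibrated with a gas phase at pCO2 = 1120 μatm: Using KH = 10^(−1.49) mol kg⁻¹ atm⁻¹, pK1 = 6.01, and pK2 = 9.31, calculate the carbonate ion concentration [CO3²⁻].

[CO3²⁻] = 13.2 μmol/kg

[CO2*] = KH · pCO2 = 10^(−1.49) × 1120×10^-6 = 3.624×10^-5 mol/kg
α₀ = 1/(1 + K1/[H⁺] + K1K2/[H⁺]²) = 1/(1 + 10^+1.43 + 10^-0.44) = 0.03536
DIC = [CO2*]/α₀ = 3.624×10^-5 / 0.03536 = 1.025 mmol/kg
[CO3²⁻] = α₂·DIC; α₂ = 0.01284, so [CO3²⁻] = 0.01284 × 1.025 = 0.0132 mmol/kg = 13.2 μmol/kg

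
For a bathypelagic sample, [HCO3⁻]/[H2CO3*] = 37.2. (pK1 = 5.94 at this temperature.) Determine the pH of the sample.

From K1 = [H⁺][HCO3⁻]/[H2CO3*]:  pH = pK1 + log₁₀([HCO3⁻]/[H2CO3*])
log₁₀(37.2) = +1.571
pH = 5.94 + (+1.571) = 7.51

pH = 7.51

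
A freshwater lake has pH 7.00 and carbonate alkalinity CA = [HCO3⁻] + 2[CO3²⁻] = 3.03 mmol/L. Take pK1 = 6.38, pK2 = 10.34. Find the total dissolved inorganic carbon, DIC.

CA = [HCO3⁻] + 2[CO3²⁻] = (α₁ + 2α₂)·DIC
At pH 7.00: [H⁺]/K1 = 10^-0.62 = 0.23988, K2/[H⁺] = 10^-3.34 = 0.00045709
α₁ = 1/(1 + 0.23988 + 0.00045709) = 1/1.2403 = 0.8062; α₂ = α₁·K2/[H⁺] = 0.0003685
α₁ + 2α₂ = 0.8070
DIC = CA / (α₁ + 2α₂) = 3.03 / 0.8070 = 3.75 mmol/L

DIC = 3.75 mmol/L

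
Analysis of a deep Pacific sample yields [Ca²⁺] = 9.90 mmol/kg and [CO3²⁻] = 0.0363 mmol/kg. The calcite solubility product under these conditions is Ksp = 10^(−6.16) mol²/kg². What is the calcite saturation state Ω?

Ω = 0.519

Ksp = 10^(−6.16) = 6.918×10^-7
Ω = [Ca²⁺][CO3²⁻]/Ksp = (9.90×10^-3)(0.0363×10^-3) / 6.918×10^-7 = 0.519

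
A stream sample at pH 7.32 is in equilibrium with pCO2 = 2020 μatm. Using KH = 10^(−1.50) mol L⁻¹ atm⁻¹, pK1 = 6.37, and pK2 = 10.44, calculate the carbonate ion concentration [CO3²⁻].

[CO2*] = KH · pCO2 = 10^(−1.50) × 2020×10^-6 = 6.388×10^-5 mol/L
α₀ = 1/(1 + K1/[H⁺] + K1K2/[H⁺]²) = 1/(1 + 10^+0.95 + 10^-2.17) = 0.1008
DIC = [CO2*]/α₀ = 6.388×10^-5 / 0.1008 = 0.6336 mmol/L
[CO3²⁻] = α₂·DIC; α₂ = 0.0006816, so [CO3²⁻] = 0.0006816 × 0.6336 = 0.000432 mmol/L = 0.432 μmol/L

[CO3²⁻] = 0.432 μmol/L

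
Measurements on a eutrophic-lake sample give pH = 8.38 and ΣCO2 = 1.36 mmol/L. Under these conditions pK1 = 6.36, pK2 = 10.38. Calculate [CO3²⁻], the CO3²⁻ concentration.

[CO3²⁻] = 13.3 μmol/L

α₂ = 1 / (1 + [H⁺]/K2 + [H⁺]²/(K1K2)) = 1 / (1 + 10^+2.00 + 10^-0.02)
   = 1 / (1 + 100.00 + 0.95499) = 1/101.95 = 0.009808
[CO3²⁻] = α₂ × DIC = 0.009808 × 1.36 = 0.0133 mmol/L = 13.3 μmol/L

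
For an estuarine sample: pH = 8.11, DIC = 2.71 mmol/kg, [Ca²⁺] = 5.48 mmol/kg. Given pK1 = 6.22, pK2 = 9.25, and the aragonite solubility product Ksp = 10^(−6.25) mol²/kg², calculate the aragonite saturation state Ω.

α₂ = 1 / (1 + [H⁺]/K2 + [H⁺]²/(K1K2)) = 1 / (1 + 10^+1.14 + 10^-0.75)
   = 1 / (1 + 13.804 + 0.17783) = 1/14.982 = 0.06675
[CO3²⁻] = α₂ × DIC = 0.06675 × 2.71 = 0.1809 mmol/kg
Ksp = 10^(−6.25) = 5.623×10^-7
Ω = [Ca²⁺][CO3²⁻]/Ksp = (5.48×10^-3)(1.809×10^-4) / 5.623×10^-7 = 1.76

Ω = 1.76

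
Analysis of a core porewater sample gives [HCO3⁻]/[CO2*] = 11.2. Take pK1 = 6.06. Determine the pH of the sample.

pH = 7.11

From K1 = [H⁺][HCO3⁻]/[CO2*]:  pH = pK1 + log₁₀([HCO3⁻]/[CO2*])
log₁₀(11.2) = +1.049
pH = 6.06 + (+1.049) = 7.11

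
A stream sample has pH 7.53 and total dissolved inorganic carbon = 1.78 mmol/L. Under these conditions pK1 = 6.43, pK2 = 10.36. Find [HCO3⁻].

[HCO3⁻] = 1.65 mmol/L

α₁ = 1 / (1 + [H⁺]/K1 + K2/[H⁺]) = 1 / (1 + 10^-1.10 + 10^-2.83)
   = 1 / (1 + 0.079433 + 0.0014791) = 1/1.0809 = 0.9251
[HCO3⁻] = α₁ × DIC = 0.9251 × 1.78 = 1.65 mmol/L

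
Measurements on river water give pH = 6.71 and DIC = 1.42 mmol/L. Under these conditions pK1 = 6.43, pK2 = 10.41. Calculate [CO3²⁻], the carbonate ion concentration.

[CO3²⁻] = 0.186 μmol/L

α₂ = 1 / (1 + [H⁺]/K2 + [H⁺]²/(K1K2)) = 1 / (1 + 10^+3.70 + 10^+3.42)
   = 1 / (1 + 5011.9 + 2630.3) = 1/7643.1 = 0.0001308
[CO3²⁻] = α₂ × DIC = 0.0001308 × 1.42 = 0.000186 mmol/L = 0.186 μmol/L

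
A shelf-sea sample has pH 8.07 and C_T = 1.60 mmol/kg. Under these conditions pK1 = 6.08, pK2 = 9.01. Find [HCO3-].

α₁ = 1 / (1 + [H⁺]/K1 + K2/[H⁺]) = 1 / (1 + 10^-1.99 + 10^-0.94)
   = 1 / (1 + 0.010233 + 0.11482) = 1/1.1250 = 0.8889
[HCO3⁻] = α₁ × DIC = 0.8889 × 1.60 = 1.42 mmol/kg

[HCO3⁻] = 1.42 mmol/kg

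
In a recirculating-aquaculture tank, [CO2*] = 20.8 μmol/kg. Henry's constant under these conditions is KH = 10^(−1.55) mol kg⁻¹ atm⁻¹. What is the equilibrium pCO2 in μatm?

KH = 10^(−1.55) = 2.818×10^-2 mol kg⁻¹ atm⁻¹
pCO2 = [CO2*]/KH = 20.8×10^-6 / 2.818×10^-2 = 7.38×10^-4 atm = 738 μatm

pCO2 = 738 μatm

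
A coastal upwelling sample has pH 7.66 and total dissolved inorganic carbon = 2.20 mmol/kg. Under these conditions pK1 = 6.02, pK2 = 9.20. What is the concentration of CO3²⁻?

[CO3²⁻] = 0.0603 mmol/kg

α₂ = 1 / (1 + [H⁺]/K2 + [H⁺]²/(K1K2)) = 1 / (1 + 10^+1.54 + 10^-0.10)
   = 1 / (1 + 34.674 + 0.79433) = 1/36.468 = 0.02742
[CO3²⁻] = α₂ × DIC = 0.02742 × 2.20 = 0.0603 mmol/kg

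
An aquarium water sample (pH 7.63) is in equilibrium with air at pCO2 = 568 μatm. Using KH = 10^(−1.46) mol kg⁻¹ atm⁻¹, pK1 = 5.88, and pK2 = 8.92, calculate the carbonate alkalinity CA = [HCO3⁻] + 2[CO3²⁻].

CA = 1.22 mmol/kg

[CO2*] = KH · pCO2 = 10^(−1.46) × 568×10^-6 = 1.969×10^-5 mol/kg
α₀ = 1/(1 + K1/[H⁺] + K1K2/[H⁺]²) = 1/(1 + 10^+1.75 + 10^+0.46) = 0.01663
DIC = [CO2*]/α₀ = 1.969×10^-5 / 0.01663 = 1.184 mmol/kg
CA = (α₁ + 2α₂)·DIC = (0.9354 + 2×0.04797) × 1.184 = 1.22 mmol/kg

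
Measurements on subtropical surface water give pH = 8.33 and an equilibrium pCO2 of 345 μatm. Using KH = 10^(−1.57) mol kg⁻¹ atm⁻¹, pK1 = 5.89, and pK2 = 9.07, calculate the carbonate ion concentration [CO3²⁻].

[CO3²⁻] = 0.465 mmol/kg

[CO2*] = KH · pCO2 = 10^(−1.57) × 345×10^-6 = 9.286×10^-6 mol/kg
α₀ = 1/(1 + K1/[H⁺] + K1K2/[H⁺]²) = 1/(1 + 10^+2.44 + 10^+1.70) = 0.003062
DIC = [CO2*]/α₀ = 9.286×10^-6 / 0.003062 = 3.032 mmol/kg
[CO3²⁻] = α₂·DIC; α₂ = 0.1535, so [CO3²⁻] = 0.1535 × 3.032 = 0.465 mmol/kg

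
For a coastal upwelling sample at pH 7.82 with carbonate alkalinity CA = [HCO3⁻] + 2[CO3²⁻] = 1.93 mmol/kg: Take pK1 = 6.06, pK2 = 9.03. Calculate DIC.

CA = [HCO3⁻] + 2[CO3²⁻] = (α₁ + 2α₂)·DIC
At pH 7.82: [H⁺]/K1 = 10^-1.76 = 0.017378, K2/[H⁺] = 10^-1.21 = 0.061660
α₁ = 1/(1 + 0.017378 + 0.061660) = 1/1.0790 = 0.9268; α₂ = α₁·K2/[H⁺] = 0.05714
α₁ + 2α₂ = 1.0410
DIC = CA / (α₁ + 2α₂) = 1.93 / 1.0410 = 1.85 mmol/kg

DIC = 1.85 mmol/kg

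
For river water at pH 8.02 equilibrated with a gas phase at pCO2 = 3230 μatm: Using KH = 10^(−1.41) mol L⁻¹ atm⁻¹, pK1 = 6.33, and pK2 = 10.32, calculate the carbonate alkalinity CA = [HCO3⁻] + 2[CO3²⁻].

[CO2*] = KH · pCO2 = 10^(−1.41) × 3230×10^-6 = 1.257×10^-4 mol/L
α₀ = 1/(1 + K1/[H⁺] + K1K2/[H⁺]²) = 1/(1 + 10^+1.69 + 10^-0.61) = 0.01991
DIC = [CO2*]/α₀ = 1.257×10^-4 / 0.01991 = 6.311 mmol/L
CA = (α₁ + 2α₂)·DIC = (0.9752 + 2×0.004888) × 6.311 = 6.22 mmol/L

CA = 6.22 mmol/L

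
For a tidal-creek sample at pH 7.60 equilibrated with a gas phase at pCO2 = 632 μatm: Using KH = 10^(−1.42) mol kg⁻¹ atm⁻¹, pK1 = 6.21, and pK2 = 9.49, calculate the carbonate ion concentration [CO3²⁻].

[CO3²⁻] = 7.60 μmol/kg

[CO2*] = KH · pCO2 = 10^(−1.42) × 632×10^-6 = 2.403×10^-5 mol/kg
α₀ = 1/(1 + K1/[H⁺] + K1K2/[H⁺]²) = 1/(1 + 10^+1.39 + 10^-0.50) = 0.03866
DIC = [CO2*]/α₀ = 2.403×10^-5 / 0.03866 = 0.6214 mmol/kg
[CO3²⁻] = α₂·DIC; α₂ = 0.01223, so [CO3²⁻] = 0.01223 × 0.6214 = 0.00760 mmol/kg = 7.60 μmol/kg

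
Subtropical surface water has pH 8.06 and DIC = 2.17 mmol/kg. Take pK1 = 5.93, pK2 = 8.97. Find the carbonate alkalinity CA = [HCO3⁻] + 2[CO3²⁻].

CA = 2.39 mmol/kg

CA = [HCO3⁻] + 2[CO3²⁻] = (α₁ + 2α₂)·DIC
At pH 8.06: [H⁺]/K1 = 10^-2.13 = 0.0074131, K2/[H⁺] = 10^-0.91 = 0.12303
α₁ = 1/(1 + 0.0074131 + 0.12303) = 1/1.1304 = 0.8846; α₂ = α₁·K2/[H⁺] = 0.1088
α₁ + 2α₂ = 1.1023
CA = 1.1023 × 2.17 = 2.39 mmol/kg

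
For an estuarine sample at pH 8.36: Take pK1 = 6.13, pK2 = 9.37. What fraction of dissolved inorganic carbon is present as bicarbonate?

α₁ = 1 / (1 + [H⁺]/K1 + K2/[H⁺]) = 1 / (1 + 10^-2.23 + 10^-1.01)
   = 1 / (1 + 0.0058884 + 0.097724) = 1/1.1036 = 0.9061

α₁ = 0.906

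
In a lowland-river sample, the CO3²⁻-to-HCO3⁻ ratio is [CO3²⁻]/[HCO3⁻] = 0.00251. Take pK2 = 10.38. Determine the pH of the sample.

From K2 = [H⁺][CO3²⁻]/[HCO3⁻]:  pH = pK2 + log₁₀([CO3²⁻]/[HCO3⁻])
log₁₀(0.00251) = -2.600
pH = 10.38 + (-2.600) = 7.78

pH = 7.78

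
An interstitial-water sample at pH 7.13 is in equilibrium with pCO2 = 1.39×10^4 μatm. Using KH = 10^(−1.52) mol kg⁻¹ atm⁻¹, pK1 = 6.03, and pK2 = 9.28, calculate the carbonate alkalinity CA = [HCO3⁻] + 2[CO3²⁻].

[CO2*] = KH · pCO2 = 10^(−1.52) × 1.39×10^4×10^-6 = 4.198×10^-4 mol/kg
α₀ = 1/(1 + K1/[H⁺] + K1K2/[H⁺]²) = 1/(1 + 10^+1.10 + 10^-1.05) = 0.07311
DIC = [CO2*]/α₀ = 4.198×10^-4 / 0.07311 = 5.742 mmol/kg
CA = (α₁ + 2α₂)·DIC = (0.9204 + 2×0.006516) × 5.742 = 5.36 mmol/kg

CA = 5.36 mmol/kg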